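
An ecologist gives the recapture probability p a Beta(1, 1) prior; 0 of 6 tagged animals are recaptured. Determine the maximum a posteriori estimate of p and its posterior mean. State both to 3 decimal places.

p_MAP = 0.000, E[p|data] = 0.125

Posterior: Beta(1+0, 1+6) = Beta(1, 7).
Since α = 1 ≤ 1 and β > 1, the Beta density is monotone decreasing on [0,1]; the mode is at 0.
Mean = 1/(1+7) = 0.125.
Right-skewed posterior ⇒ mode < mean.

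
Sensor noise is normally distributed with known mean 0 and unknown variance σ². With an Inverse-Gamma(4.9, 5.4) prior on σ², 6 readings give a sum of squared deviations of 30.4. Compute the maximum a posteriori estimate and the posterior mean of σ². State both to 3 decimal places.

σ²_MAP = 2.315, E[σ²|data] = 2.986

Posterior: Inverse-Gamma(shape = 4.9+6/2 = 7.9, scale = 5.4+30.4/2 = 20.6).
Mode = β/(α+1) = 20.6/8.9 = 2.315.
Mean = β/(α−1) = 20.6/6.9 = 2.986.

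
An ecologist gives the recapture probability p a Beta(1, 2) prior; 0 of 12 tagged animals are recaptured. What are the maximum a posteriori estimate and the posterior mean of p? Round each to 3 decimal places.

maximum a posteriori estimate = 0.000, posterior mean = 0.067

Posterior: Beta(1+0, 2+12) = Beta(1, 14).
Since α = 1 ≤ 1 and β > 1, the Beta density is monotone decreasing on [0,1]; the mode is at 0.
Mean = 1/(1+14) = 0.067.
The mean is pulled above the mode by the posterior's right skew.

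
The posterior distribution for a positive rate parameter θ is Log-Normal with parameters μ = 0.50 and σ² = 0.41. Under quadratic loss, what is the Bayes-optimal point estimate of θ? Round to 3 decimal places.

2.024

Mode = exp(μ − σ²) = exp(0.09) = 1.094.
Mean = exp(μ + σ²/2) = exp(0.705) = 2.024.
Quadratic loss ⇒ the optimal estimator is the posterior mean.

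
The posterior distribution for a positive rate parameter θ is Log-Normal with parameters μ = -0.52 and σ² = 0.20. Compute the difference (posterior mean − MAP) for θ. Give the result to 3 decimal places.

0.170

Mode = exp(μ − σ²) = exp(-0.72) = 0.487.
Mean = exp(μ + σ²/2) = exp(-0.420) = 0.657.
Difference = 0.657 − 0.487 = 0.170.
Right-skewed posterior ⇒ mode < mean.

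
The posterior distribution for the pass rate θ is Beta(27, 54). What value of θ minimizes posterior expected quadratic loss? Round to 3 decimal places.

0.333

Mode = (27−1)/(27+54−2) = 26/79 = 0.329.
Mean = 27/(27+54) = 27/81 = 0.333.
Quadratic loss ⇒ the optimal estimator is the posterior mean.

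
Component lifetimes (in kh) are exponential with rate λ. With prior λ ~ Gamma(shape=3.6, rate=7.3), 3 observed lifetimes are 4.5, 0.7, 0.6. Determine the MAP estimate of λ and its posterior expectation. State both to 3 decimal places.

MAP estimate = 0.427, posterior expectation = 0.504

Σ times = 5.8. Posterior: Gamma(shape = 3.6+3 = 6.6, rate = 7.3+5.8 = 13.1).
Mode = (α−1)/β = 5.6/13.1 = 0.427.
Mean = α/β = 6.6/13.1 = 0.504.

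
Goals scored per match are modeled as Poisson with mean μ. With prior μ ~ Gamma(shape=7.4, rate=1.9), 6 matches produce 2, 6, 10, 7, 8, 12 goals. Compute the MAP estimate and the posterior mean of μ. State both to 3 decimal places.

MAP estimate = 6.506, posterior mean = 6.633

Σ counts = 45. Posterior: Gamma(shape = 7.4+45 = 52.4, rate = 1.9+6 = 7.9).
Mode = (α−1)/β = 51.4/7.9 = 6.506.
Mean = α/β = 52.4/7.9 = 6.633.
Mean > mode: the posterior has a right tail.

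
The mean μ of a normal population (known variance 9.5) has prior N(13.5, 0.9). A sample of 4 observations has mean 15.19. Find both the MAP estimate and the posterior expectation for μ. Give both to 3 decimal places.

Posterior for μ is Normal. Precision-weighted mean: (1/0.9·13.5 + 4/9.5·15.19) / (1/0.9 + 4/9.5) = 13.964.
A Normal posterior is symmetric, so mode = mean.

MAP estimate = 13.964, posterior expectation = 13.964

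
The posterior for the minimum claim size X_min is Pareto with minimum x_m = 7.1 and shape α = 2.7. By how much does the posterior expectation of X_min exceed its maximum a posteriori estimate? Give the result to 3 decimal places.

4.176

The Pareto density is strictly decreasing on [x_m, ∞), so the mode is x_m = 7.100.
Mean = α·x_m/(α−1) = 2.7·7.1/1.7 = 11.276.
Difference = 11.276 − 7.100 = 4.176.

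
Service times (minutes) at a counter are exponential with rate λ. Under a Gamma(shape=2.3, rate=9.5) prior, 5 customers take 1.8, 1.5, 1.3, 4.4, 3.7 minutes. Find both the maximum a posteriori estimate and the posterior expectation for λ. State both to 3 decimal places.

Σ times = 12.7. Posterior: Gamma(shape = 2.3+5 = 7.3, rate = 9.5+12.7 = 22.2).
Mode = (α−1)/β = 6.3/22.2 = 0.284.
Mean = α/β = 7.3/22.2 = 0.329.

λ_MAP = 0.284, E[λ|data] = 0.329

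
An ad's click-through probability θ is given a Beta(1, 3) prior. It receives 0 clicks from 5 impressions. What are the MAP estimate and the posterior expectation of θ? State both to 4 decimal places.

MAP = 0.0000, posterior mean = 0.1111

Posterior: Beta(1+0, 3+5) = Beta(1, 8).
Since α = 1 ≤ 1 and β > 1, the Beta density is monotone decreasing on [0,1]; the mode is at 0.
Mean = 1/(1+8) = 0.1111.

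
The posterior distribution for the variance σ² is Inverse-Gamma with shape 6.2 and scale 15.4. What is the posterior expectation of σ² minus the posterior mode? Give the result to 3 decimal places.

Mode = β/(α+1) = 15.4/7.2 = 2.139.
Mean = β/(α−1) = 15.4/5.2 = 2.962.
Difference = 2.962 − 2.139 = 0.823.

0.823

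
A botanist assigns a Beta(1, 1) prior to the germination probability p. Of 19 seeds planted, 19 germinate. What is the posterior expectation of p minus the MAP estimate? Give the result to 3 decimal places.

-0.048

Posterior: Beta(1+19, 1+0) = Beta(20, 1).
Since β = 1 ≤ 1 and α > 1, the Beta density is monotone increasing on [0,1]; the mode is at 1.
Mean = 20/(20+1) = 0.952.
Difference = 0.952 − 1.000 = -0.048.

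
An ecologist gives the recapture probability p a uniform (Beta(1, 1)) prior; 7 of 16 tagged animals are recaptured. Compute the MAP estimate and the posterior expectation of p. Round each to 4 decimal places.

Posterior: Beta(1+7, 1+9) = Beta(8, 10).
Mode = (8−1)/(8+10−2) = 7/16 = 0.4375.
With a flat prior the MAP equals the MLE, 7/16.
Mean = 8/(8+10) = 8/18 = 0.4444.
Right-skewed posterior ⇒ mode < mean.

p_MAP = 0.4375, E[p|data] = 0.4444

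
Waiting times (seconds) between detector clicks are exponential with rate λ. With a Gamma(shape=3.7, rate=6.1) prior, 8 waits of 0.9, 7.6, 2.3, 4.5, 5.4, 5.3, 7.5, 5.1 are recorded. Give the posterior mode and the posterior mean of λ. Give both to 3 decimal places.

λ_MAP = 0.239, E[λ|data] = 0.262

Σ times = 38.6. Posterior: Gamma(shape = 3.7+8 = 11.7, rate = 6.1+38.6 = 44.7).
Mode = (α−1)/β = 10.7/44.7 = 0.239.
Mean = α/β = 11.7/44.7 = 0.262.
Right-skewed posterior ⇒ mode < mean.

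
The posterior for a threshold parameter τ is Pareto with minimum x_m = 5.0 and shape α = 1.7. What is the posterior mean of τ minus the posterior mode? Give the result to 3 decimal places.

7.143

The Pareto density is strictly decreasing on [x_m, ∞), so the mode is x_m = 5.000.
Mean = α·x_m/(α−1) = 1.7·5.0/0.7 = 12.143.
Difference = 12.143 − 5.000 = 7.143.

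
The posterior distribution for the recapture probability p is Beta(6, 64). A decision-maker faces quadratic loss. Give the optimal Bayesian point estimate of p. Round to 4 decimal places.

Mode = (6−1)/(6+64−2) = 5/68 = 0.0735.
Mean = 6/(6+64) = 6/70 = 0.0857.
Quadratic loss ⇒ the optimal estimator is the posterior mean.

0.0857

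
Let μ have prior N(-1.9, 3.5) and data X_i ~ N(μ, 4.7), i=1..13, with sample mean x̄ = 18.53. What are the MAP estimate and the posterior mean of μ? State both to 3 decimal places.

μ_MAP = 16.617, E[μ|data] = 16.617

Posterior for μ is Normal. Precision-weighted mean: (1/3.5·-1.9 + 13/4.7·18.53) / (1/3.5 + 13/4.7) = 16.617.
A Normal posterior is symmetric, so mode = mean.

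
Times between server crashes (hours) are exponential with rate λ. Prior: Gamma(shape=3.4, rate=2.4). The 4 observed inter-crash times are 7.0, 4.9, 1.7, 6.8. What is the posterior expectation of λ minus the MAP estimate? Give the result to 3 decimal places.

0.044

Σ times = 20.4. Posterior: Gamma(shape = 3.4+4 = 7.4, rate = 2.4+20.4 = 22.8).
Mode = (α−1)/β = 6.4/22.8 = 0.281.
Mean = α/β = 7.4/22.8 = 0.325.
Difference = 0.325 − 0.281 = 0.044.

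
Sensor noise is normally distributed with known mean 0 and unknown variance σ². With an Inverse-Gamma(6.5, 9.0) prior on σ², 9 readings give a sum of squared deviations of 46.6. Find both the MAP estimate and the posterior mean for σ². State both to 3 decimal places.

MAP estimate = 2.692, posterior mean = 3.230

Posterior: Inverse-Gamma(shape = 6.5+9/2 = 11.0, scale = 9.0+46.6/2 = 32.3).
Mode = β/(α+1) = 32.3/12.0 = 2.692.
Mean = β/(α−1) = 32.3/10.0 = 3.230.
Right-skewed posterior ⇒ mode < mean.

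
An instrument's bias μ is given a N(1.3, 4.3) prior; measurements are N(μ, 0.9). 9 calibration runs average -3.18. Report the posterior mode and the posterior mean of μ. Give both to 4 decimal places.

MAP = -3.0782, posterior mean = -3.0782

Posterior for μ is Normal. Precision-weighted mean: (1/4.3·1.3 + 9/0.9·-3.18) / (1/4.3 + 9/0.9) = -3.0782.
A Normal posterior is symmetric, so mode = mean.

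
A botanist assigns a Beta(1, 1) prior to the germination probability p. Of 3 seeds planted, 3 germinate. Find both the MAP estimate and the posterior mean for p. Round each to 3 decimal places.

MAP estimate = 1.000, posterior mean = 0.800

Posterior: Beta(1+3, 1+0) = Beta(4, 1).
Since β = 1 ≤ 1 and α > 1, the Beta density is monotone increasing on [0,1]; the mode is at 1.
Mean = 4/(4+1) = 0.800.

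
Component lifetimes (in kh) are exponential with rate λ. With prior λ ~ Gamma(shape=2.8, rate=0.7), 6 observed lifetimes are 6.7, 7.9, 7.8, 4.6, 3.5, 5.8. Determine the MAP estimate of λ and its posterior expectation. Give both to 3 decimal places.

λ_MAP = 0.211, E[λ|data] = 0.238

Σ times = 36.3. Posterior: Gamma(shape = 2.8+6 = 8.8, rate = 0.7+36.3 = 37.0).
Mode = (α−1)/β = 7.8/37.0 = 0.211.
Mean = α/β = 8.8/37.0 = 0.238.
Right-skewed posterior ⇒ mode < mean.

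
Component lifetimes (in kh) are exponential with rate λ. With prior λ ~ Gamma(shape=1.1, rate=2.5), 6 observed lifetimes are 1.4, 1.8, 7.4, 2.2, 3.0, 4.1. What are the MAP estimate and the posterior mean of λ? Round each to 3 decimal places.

MAP estimate = 0.272, posterior mean = 0.317

Σ times = 19.9. Posterior: Gamma(shape = 1.1+6 = 7.1, rate = 2.5+19.9 = 22.4).
Mode = (α−1)/β = 6.1/22.4 = 0.272.
Mean = α/β = 7.1/22.4 = 0.317.
The mean is pulled above the mode by the posterior's right skew.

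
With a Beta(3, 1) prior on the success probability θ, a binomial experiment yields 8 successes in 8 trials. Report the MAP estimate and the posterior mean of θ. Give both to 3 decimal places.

MAP = 1.000, posterior mean = 0.917

Posterior: Beta(3+8, 1+0) = Beta(11, 1).
Since β = 1 ≤ 1 and α > 1, the Beta density is monotone increasing on [0,1]; the mode is at 1.
Mean = 11/(11+1) = 0.917.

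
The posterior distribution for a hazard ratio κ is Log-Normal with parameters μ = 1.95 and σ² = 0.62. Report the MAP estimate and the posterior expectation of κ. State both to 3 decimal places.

MAP = 3.781; posterior mean = 9.583

Mode = exp(μ − σ²) = exp(1.33) = 3.781.
Mean = exp(μ + σ²/2) = exp(2.260) = 9.583.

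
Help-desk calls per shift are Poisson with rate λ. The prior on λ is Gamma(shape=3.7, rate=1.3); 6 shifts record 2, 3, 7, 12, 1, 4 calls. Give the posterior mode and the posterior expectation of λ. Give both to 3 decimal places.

λ_MAP = 4.342, E[λ|data] = 4.479

Σ counts = 29. Posterior: Gamma(shape = 3.7+29 = 32.7, rate = 1.3+6 = 7.3).
Mode = (α−1)/β = 31.7/7.3 = 4.342.
Mean = α/β = 32.7/7.3 = 4.479.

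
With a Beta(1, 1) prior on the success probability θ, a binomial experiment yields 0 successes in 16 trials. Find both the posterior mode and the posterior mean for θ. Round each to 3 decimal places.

Posterior: Beta(1+0, 1+16) = Beta(1, 17).
Since α = 1 ≤ 1 and β > 1, the Beta density is monotone decreasing on [0,1]; the mode is at 0.
Mean = 1/(1+17) = 0.056.
Right-skewed posterior ⇒ mode < mean.

θ_MAP = 0.000, E[θ|data] = 0.056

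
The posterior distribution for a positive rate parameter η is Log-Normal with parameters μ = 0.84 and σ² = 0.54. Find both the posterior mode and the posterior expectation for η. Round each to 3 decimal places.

Mode = exp(μ − σ²) = exp(0.30) = 1.350.
Mean = exp(μ + σ²/2) = exp(1.110) = 3.034.
Mean > mode: the posterior has a right tail.

MAP = 1.350; posterior mean = 3.034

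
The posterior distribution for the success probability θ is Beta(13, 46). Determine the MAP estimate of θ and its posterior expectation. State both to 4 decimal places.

Mode = (13−1)/(13+46−2) = 12/57 = 0.2105.
Mean = 13/(13+46) = 13/59 = 0.2203.

MAP = 0.2105; posterior mean = 0.2203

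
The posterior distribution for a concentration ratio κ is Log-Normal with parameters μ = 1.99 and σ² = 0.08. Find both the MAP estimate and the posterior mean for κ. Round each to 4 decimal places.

Mode = exp(μ − σ²) = exp(1.91) = 6.7531.
Mean = exp(μ + σ²/2) = exp(2.030) = 7.6141.
Mean > mode: the posterior has a right tail.

κ_MAP = 6.7531, E[κ|data] = 7.6141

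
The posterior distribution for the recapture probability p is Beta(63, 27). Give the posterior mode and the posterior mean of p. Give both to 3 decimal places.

Mode = (63−1)/(63+27−2) = 62/88 = 0.705.
Mean = 63/(63+27) = 63/90 = 0.700.
Mode > mean: the posterior has a left tail.

p_MAP = 0.705, E[p|data] = 0.700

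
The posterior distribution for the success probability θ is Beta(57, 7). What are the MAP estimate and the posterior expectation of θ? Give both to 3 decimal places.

MAP = 0.903; posterior mean = 0.891

Mode = (57−1)/(57+7−2) = 56/62 = 0.903.
Mean = 57/(57+7) = 57/64 = 0.891.
The mean is pulled below the mode by the posterior's left skew.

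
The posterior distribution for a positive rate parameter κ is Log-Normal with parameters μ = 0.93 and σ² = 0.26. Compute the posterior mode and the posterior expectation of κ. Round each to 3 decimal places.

Mode = exp(μ − σ²) = exp(0.67) = 1.954.
Mean = exp(μ + σ²/2) = exp(1.060) = 2.886.
The posterior is right-skewed, so the mean exceeds the mode.

MAP: 1.954. Posterior mean: 2.886.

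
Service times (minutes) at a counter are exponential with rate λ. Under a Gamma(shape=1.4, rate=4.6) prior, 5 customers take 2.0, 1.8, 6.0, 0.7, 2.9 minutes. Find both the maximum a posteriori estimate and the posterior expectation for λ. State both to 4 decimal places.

Σ times = 13.4. Posterior: Gamma(shape = 1.4+5 = 6.4, rate = 4.6+13.4 = 18.0).
Mode = (α−1)/β = 5.4/18.0 = 0.3000.
Mean = α/β = 6.4/18.0 = 0.3556.
Right-skewed posterior ⇒ mode < mean.

maximum a posteriori estimate = 0.3000, posterior expectation = 0.3556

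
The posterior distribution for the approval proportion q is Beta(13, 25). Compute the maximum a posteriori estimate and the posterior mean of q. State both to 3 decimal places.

Mode = (13−1)/(13+25−2) = 12/36 = 0.333.
Mean = 13/(13+25) = 13/38 = 0.342.
The mean is pulled above the mode by the posterior's right skew.

MAP = 0.333; posterior mean = 0.342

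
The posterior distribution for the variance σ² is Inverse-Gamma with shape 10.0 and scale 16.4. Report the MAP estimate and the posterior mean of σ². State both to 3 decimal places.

MAP estimate = 1.491, posterior mean = 1.822

Mode = β/(α+1) = 16.4/11.0 = 1.491.
Mean = β/(α−1) = 16.4/9.0 = 1.822.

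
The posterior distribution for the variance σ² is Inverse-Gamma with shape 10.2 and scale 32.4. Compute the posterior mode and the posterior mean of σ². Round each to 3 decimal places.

σ²_MAP = 2.893, E[σ²|data] = 3.522

Mode = β/(α+1) = 32.4/11.2 = 2.893.
Mean = β/(α−1) = 32.4/9.2 = 3.522.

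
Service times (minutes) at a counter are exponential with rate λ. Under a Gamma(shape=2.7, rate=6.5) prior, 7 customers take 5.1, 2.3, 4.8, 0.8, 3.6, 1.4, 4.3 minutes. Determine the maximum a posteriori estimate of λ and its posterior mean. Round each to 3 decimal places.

MAP = 0.302, posterior mean = 0.337

Σ times = 22.3. Posterior: Gamma(shape = 2.7+7 = 9.7, rate = 6.5+22.3 = 28.8).
Mode = (α−1)/β = 8.7/28.8 = 0.302.
Mean = α/β = 9.7/28.8 = 0.337.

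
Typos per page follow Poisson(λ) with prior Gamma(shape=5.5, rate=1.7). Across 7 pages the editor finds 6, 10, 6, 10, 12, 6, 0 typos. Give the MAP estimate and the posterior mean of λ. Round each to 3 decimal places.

MAP: 6.264. Posterior mean: 6.379.

Σ counts = 50. Posterior: Gamma(shape = 5.5+50 = 55.5, rate = 1.7+7 = 8.7).
Mode = (α−1)/β = 54.5/8.7 = 6.264.
Mean = α/β = 55.5/8.7 = 6.379.
Right-skewed posterior ⇒ mode < mean.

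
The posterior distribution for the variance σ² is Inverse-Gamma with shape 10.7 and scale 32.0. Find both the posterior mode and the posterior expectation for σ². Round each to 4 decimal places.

Mode = β/(α+1) = 32.0/11.7 = 2.7350.
Mean = β/(α−1) = 32.0/9.7 = 3.2990.
The mean is pulled above the mode by the posterior's right skew.

MAP = 2.7350, posterior mean = 3.2990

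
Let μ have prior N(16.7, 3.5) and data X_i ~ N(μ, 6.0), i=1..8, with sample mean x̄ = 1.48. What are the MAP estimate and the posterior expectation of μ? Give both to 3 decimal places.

Posterior for μ is Normal. Precision-weighted mean: (1/3.5·16.7 + 8/6.0·1.48) / (1/3.5 + 8/6.0) = 4.166.
A Normal posterior is symmetric, so mode = mean.

MAP = 4.166, posterior mean = 4.166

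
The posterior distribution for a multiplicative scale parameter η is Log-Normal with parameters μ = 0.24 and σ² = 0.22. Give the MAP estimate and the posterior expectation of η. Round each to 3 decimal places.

η_MAP = 1.020, E[η|data] = 1.419

Mode = exp(μ − σ²) = exp(0.02) = 1.020.
Mean = exp(μ + σ²/2) = exp(0.350) = 1.419.
The posterior is right-skewed, so the mean exceeds the mode.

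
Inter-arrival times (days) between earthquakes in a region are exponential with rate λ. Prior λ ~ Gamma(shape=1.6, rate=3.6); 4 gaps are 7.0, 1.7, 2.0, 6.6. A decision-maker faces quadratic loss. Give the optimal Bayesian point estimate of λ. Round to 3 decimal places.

Σ times = 17.3. Posterior: Gamma(shape = 1.6+4 = 5.6, rate = 3.6+17.3 = 20.9).
Mode = (α−1)/β = 4.6/20.9 = 0.220.
Mean = α/β = 5.6/20.9 = 0.268.
Quadratic loss ⇒ the optimal estimator is the posterior mean.

0.268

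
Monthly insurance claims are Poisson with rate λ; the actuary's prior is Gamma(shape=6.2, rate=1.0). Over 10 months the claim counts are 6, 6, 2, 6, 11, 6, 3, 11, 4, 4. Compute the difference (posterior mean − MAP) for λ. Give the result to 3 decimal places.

0.091

Σ counts = 59. Posterior: Gamma(shape = 6.2+59 = 65.2, rate = 1.0+10 = 11.0).
Mode = (α−1)/β = 64.2/11.0 = 5.836.
Mean = α/β = 65.2/11.0 = 5.927.
Difference = 5.927 − 5.836 = 0.091.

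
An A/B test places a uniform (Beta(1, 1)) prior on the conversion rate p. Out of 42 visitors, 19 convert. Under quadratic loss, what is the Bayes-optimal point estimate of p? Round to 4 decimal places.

0.4545

Posterior: Beta(1+19, 1+23) = Beta(20, 24).
Mode = (20−1)/(20+24−2) = 19/42 = 0.4524.
Mean = 20/(20+24) = 20/44 = 0.4545.
Quadratic loss ⇒ the optimal estimator is the posterior mean.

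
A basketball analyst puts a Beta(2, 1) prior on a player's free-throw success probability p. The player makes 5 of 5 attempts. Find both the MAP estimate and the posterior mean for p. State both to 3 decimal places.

p_MAP = 1.000, E[p|data] = 0.875

Posterior: Beta(2+5, 1+0) = Beta(7, 1).
Since β = 1 ≤ 1 and α > 1, the Beta density is monotone increasing on [0,1]; the mode is at 1.
Mean = 7/(7+1) = 0.875.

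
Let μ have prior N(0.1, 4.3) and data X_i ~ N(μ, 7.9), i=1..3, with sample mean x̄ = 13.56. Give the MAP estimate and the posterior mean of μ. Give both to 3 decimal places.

MAP = 8.448; posterior mean = 8.448

Posterior for μ is Normal. Precision-weighted mean: (1/4.3·0.1 + 3/7.9·13.56) / (1/4.3 + 3/7.9) = 8.448.
A Normal posterior is symmetric, so mode = mean.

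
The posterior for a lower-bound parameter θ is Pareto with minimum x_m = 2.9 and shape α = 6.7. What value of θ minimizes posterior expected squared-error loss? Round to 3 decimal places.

3.409

The Pareto density is strictly decreasing on [x_m, ∞), so the mode is x_m = 2.900.
Mean = α·x_m/(α−1) = 6.7·2.9/5.7 = 3.409.
Squared-error loss ⇒ the optimal estimator is the posterior mean.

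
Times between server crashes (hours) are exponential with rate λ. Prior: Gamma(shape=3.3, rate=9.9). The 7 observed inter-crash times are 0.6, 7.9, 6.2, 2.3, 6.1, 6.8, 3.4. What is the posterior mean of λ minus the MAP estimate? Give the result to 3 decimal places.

0.023

Σ times = 33.3. Posterior: Gamma(shape = 3.3+7 = 10.3, rate = 9.9+33.3 = 43.2).
Mode = (α−1)/β = 9.3/43.2 = 0.215.
Mean = α/β = 10.3/43.2 = 0.238.
Difference = 0.238 − 0.215 = 0.023.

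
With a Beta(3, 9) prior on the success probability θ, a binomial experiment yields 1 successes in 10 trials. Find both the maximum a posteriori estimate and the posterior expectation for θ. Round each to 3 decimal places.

maximum a posteriori estimate = 0.150, posterior expectation = 0.182

Posterior: Beta(3+1, 9+9) = Beta(4, 18).
Mode = (4−1)/(4+18−2) = 3/20 = 0.150.
Mean = 4/(4+18) = 4/22 = 0.182.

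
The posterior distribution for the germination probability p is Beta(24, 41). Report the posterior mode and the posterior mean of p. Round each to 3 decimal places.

Mode = (24−1)/(24+41−2) = 23/63 = 0.365.
Mean = 24/(24+41) = 24/65 = 0.369.
Right-skewed posterior ⇒ mode < mean.

MAP = 0.365; posterior mean = 0.369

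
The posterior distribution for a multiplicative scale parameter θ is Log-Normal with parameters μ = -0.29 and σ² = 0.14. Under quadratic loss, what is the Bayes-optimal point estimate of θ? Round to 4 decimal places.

0.8025

Mode = exp(μ − σ²) = exp(-0.43) = 0.6505.
Mean = exp(μ + σ²/2) = exp(-0.220) = 0.8025.
Quadratic loss ⇒ the optimal estimator is the posterior mean.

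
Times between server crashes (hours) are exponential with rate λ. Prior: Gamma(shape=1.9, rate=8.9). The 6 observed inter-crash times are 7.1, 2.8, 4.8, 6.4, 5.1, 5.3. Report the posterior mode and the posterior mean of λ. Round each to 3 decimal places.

posterior mode = 0.171, posterior mean = 0.196

Σ times = 31.5. Posterior: Gamma(shape = 1.9+6 = 7.9, rate = 8.9+31.5 = 40.4).
Mode = (α−1)/β = 6.9/40.4 = 0.171.
Mean = α/β = 7.9/40.4 = 0.196.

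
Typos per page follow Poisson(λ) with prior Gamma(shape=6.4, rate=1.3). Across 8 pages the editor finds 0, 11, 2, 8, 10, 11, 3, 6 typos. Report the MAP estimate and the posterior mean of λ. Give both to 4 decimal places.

Σ counts = 51. Posterior: Gamma(shape = 6.4+51 = 57.4, rate = 1.3+8 = 9.3).
Mode = (α−1)/β = 56.4/9.3 = 6.0645.
Mean = α/β = 57.4/9.3 = 6.1720.

λ_MAP = 6.0645, E[λ|data] = 6.1720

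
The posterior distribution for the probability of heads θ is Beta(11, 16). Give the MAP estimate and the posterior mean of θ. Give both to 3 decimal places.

MAP: 0.400. Posterior mean: 0.407.

Mode = (11−1)/(11+16−2) = 10/25 = 0.400.
Mean = 11/(11+16) = 11/27 = 0.407.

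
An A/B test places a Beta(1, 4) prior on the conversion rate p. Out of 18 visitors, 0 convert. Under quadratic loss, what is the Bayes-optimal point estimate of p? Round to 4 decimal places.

Posterior: Beta(1+0, 4+18) = Beta(1, 22).
Since α = 1 ≤ 1 and β > 1, the Beta density is monotone decreasing on [0,1]; the mode is at 0.
Mean = 1/(1+22) = 0.0435.
Quadratic loss ⇒ the optimal estimator is the posterior mean.

0.0435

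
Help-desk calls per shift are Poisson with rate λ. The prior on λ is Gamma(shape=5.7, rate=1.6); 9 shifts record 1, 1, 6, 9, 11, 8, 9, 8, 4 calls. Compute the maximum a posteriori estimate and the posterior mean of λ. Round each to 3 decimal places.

Σ counts = 57. Posterior: Gamma(shape = 5.7+57 = 62.7, rate = 1.6+9 = 10.6).
Mode = (α−1)/β = 61.7/10.6 = 5.821.
Mean = α/β = 62.7/10.6 = 5.915.
The mean is pulled above the mode by the posterior's right skew.

maximum a posteriori estimate = 5.821, posterior mean = 5.915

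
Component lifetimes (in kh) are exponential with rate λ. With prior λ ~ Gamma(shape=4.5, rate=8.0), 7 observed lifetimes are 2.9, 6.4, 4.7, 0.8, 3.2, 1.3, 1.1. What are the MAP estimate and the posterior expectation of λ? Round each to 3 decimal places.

Σ times = 20.4. Posterior: Gamma(shape = 4.5+7 = 11.5, rate = 8.0+20.4 = 28.4).
Mode = (α−1)/β = 10.5/28.4 = 0.370.
Mean = α/β = 11.5/28.4 = 0.405.

MAP = 0.370; posterior mean = 0.405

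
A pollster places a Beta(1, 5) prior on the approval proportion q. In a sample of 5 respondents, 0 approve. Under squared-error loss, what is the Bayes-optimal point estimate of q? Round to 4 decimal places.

Posterior: Beta(1+0, 5+5) = Beta(1, 10).
Since α = 1 ≤ 1 and β > 1, the Beta density is monotone decreasing on [0,1]; the mode is at 0.
Mean = 1/(1+10) = 0.0909.
Squared-error loss ⇒ the optimal estimator is the posterior mean.

0.0909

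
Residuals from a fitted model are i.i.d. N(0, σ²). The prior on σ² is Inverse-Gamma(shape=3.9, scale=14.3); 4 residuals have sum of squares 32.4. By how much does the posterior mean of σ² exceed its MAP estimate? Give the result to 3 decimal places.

Posterior: Inverse-Gamma(shape = 3.9+4/2 = 5.9, scale = 14.3+32.4/2 = 30.5).
Mode = β/(α+1) = 30.5/6.9 = 4.420.
Mean = β/(α−1) = 30.5/4.9 = 6.224.
Difference = 6.224 − 4.420 = 1.804.
Right-skewed posterior ⇒ mode < mean.

1.804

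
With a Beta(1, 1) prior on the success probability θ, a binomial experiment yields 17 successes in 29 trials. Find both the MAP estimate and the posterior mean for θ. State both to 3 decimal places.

θ_MAP = 0.586, E[θ|data] = 0.581

Posterior: Beta(1+17, 1+12) = Beta(18, 13).
Mode = (18−1)/(18+13−2) = 17/29 = 0.586.
With a flat prior the MAP equals the MLE, 17/29.
Mean = 18/(18+13) = 18/31 = 0.581.
The mean is pulled below the mode by the posterior's left skew.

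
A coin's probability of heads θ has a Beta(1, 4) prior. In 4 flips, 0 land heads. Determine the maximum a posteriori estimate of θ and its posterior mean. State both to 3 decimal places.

θ_MAP = 0.000, E[θ|data] = 0.111

Posterior: Beta(1+0, 4+4) = Beta(1, 8).
Since α = 1 ≤ 1 and β > 1, the Beta density is monotone decreasing on [0,1]; the mode is at 0.
Mean = 1/(1+8) = 0.111.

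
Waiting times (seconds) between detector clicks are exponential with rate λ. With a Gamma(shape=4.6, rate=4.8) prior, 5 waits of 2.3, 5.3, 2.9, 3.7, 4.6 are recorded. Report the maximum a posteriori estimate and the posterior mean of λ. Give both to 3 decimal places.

Σ times = 18.8. Posterior: Gamma(shape = 4.6+5 = 9.6, rate = 4.8+18.8 = 23.6).
Mode = (α−1)/β = 8.6/23.6 = 0.364.
Mean = α/β = 9.6/23.6 = 0.407.
Mean > mode: the posterior has a right tail.

MAP = 0.364, posterior mean = 0.407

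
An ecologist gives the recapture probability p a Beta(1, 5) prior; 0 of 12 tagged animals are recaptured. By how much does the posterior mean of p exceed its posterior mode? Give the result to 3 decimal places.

0.056

Posterior: Beta(1+0, 5+12) = Beta(1, 17).
Since α = 1 ≤ 1 and β > 1, the Beta density is monotone decreasing on [0,1]; the mode is at 0.
Mean = 1/(1+17) = 0.056.
Difference = 0.056 − 0.000 = 0.056.
The posterior is right-skewed, so the mean exceeds the mode.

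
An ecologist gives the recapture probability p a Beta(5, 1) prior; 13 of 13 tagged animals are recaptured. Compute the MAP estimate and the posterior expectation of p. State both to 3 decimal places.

p_MAP = 1.000, E[p|data] = 0.947

Posterior: Beta(5+13, 1+0) = Beta(18, 1).
Since β = 1 ≤ 1 and α > 1, the Beta density is monotone increasing on [0,1]; the mode is at 1.
Mean = 18/(18+1) = 0.947.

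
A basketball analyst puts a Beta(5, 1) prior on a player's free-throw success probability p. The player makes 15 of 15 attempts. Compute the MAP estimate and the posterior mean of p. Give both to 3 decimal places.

p_MAP = 1.000, E[p|data] = 0.952

Posterior: Beta(5+15, 1+0) = Beta(20, 1).
Since β = 1 ≤ 1 and α > 1, the Beta density is monotone increasing on [0,1]; the mode is at 1.
Mean = 20/(20+1) = 0.952.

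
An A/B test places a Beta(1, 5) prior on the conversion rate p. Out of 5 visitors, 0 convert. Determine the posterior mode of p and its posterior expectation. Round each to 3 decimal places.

p_MAP = 0.000, E[p|data] = 0.091

Posterior: Beta(1+0, 5+5) = Beta(1, 10).
Since α = 1 ≤ 1 and β > 1, the Beta density is monotone decreasing on [0,1]; the mode is at 0.
Mean = 1/(1+10) = 0.091.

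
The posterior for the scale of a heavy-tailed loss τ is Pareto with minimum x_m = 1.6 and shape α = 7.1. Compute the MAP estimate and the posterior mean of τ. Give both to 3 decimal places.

The Pareto density is strictly decreasing on [x_m, ∞), so the mode is x_m = 1.600.
Mean = α·x_m/(α−1) = 7.1·1.6/6.1 = 1.862.

MAP = 1.600; posterior mean = 1.862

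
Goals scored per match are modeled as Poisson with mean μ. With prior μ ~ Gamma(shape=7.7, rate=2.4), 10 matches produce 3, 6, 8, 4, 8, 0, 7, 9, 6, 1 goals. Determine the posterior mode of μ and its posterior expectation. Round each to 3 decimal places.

Σ counts = 52. Posterior: Gamma(shape = 7.7+52 = 59.7, rate = 2.4+10 = 12.4).
Mode = (α−1)/β = 58.7/12.4 = 4.734.
Mean = α/β = 59.7/12.4 = 4.815.
The posterior is right-skewed, so the mean exceeds the mode.

MAP = 4.734, posterior mean = 4.815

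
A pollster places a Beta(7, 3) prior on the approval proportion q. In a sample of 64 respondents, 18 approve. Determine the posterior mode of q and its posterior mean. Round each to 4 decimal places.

Posterior: Beta(7+18, 3+46) = Beta(25, 49).
Mode = (25−1)/(25+49−2) = 24/72 = 0.3333.
Mean = 25/(25+49) = 25/74 = 0.3378.
Right-skewed posterior ⇒ mode < mean.

MAP = 0.3333; posterior mean = 0.3378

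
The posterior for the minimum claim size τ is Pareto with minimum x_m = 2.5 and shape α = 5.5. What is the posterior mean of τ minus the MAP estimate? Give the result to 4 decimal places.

0.5556

The Pareto density is strictly decreasing on [x_m, ∞), so the mode is x_m = 2.5000.
Mean = α·x_m/(α−1) = 5.5·2.5/4.5 = 3.0556.
Difference = 3.0556 − 2.5000 = 0.5556.
Mean > mode: the posterior has a right tail.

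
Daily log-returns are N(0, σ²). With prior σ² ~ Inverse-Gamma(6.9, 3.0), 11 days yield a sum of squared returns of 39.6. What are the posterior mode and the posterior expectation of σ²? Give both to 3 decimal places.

Posterior: Inverse-Gamma(shape = 6.9+11/2 = 12.4, scale = 3.0+39.6/2 = 22.8).
Mode = β/(α+1) = 22.8/13.4 = 1.701.
Mean = β/(α−1) = 22.8/11.4 = 2.000.
The mean is pulled above the mode by the posterior's right skew.

σ²_MAP = 1.701, E[σ²|data] = 2.000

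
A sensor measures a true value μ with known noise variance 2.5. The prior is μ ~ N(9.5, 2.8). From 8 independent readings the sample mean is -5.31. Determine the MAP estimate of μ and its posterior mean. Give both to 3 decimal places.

Posterior for μ is Normal. Precision-weighted mean: (1/2.8·9.5 + 8/2.5·-5.31) / (1/2.8 + 8/2.5) = -3.823.
A Normal posterior is symmetric, so mode = mean.

MAP: -3.823. Posterior mean: -3.823.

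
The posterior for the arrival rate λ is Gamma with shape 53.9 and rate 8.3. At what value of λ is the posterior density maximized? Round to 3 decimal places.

Mode = (α−1)/β = 52.9/8.3 = 6.373.
Mean = α/β = 53.9/8.3 = 6.494.
This is the posterior mode — the MAP estimate.

6.373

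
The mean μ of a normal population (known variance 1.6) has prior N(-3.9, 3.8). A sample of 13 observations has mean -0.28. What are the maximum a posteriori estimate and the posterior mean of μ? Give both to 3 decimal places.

Posterior for μ is Normal. Precision-weighted mean: (1/3.8·-3.9 + 13/1.6·-0.28) / (1/3.8 + 13/1.6) = -0.394.
A Normal posterior is symmetric, so mode = mean.

maximum a posteriori estimate = -0.394, posterior mean = -0.394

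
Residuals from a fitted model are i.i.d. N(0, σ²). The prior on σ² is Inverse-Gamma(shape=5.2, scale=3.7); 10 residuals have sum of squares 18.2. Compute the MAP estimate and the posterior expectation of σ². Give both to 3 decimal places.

Posterior: Inverse-Gamma(shape = 5.2+10/2 = 10.2, scale = 3.7+18.2/2 = 12.8).
Mode = β/(α+1) = 12.8/11.2 = 1.143.
Mean = β/(α−1) = 12.8/9.2 = 1.391.
Right-skewed posterior ⇒ mode < mean.

MAP: 1.143. Posterior mean: 1.391.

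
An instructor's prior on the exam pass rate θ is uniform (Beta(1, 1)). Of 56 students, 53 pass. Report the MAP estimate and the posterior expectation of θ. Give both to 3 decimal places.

MAP estimate = 0.946, posterior expectation = 0.931

Posterior: Beta(1+53, 1+3) = Beta(54, 4).
Mode = (54−1)/(54+4−2) = 53/56 = 0.946.
Mean = 54/(54+4) = 54/58 = 0.931.
The posterior is left-skewed, so the mode exceeds the mean.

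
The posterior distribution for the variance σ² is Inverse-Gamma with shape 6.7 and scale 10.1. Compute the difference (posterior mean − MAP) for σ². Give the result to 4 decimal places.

0.4602

Mode = β/(α+1) = 10.1/7.7 = 1.3117.
Mean = β/(α−1) = 10.1/5.7 = 1.7719.
Difference = 1.7719 − 1.3117 = 0.4602.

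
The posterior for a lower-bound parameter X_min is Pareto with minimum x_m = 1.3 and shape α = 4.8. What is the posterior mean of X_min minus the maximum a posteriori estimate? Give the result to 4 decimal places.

The Pareto density is strictly decreasing on [x_m, ∞), so the mode is x_m = 1.3000.
Mean = α·x_m/(α−1) = 4.8·1.3/3.8 = 1.6421.
Difference = 1.6421 − 1.3000 = 0.3421.
The posterior is right-skewed, so the mean exceeds the mode.

0.3421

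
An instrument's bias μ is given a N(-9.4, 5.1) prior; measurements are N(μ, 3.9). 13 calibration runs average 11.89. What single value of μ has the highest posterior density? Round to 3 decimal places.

Posterior for μ is Normal. Precision-weighted mean: (1/5.1·-9.4 + 13/3.9·11.89) / (1/5.1 + 13/3.9) = 10.707.
A Normal posterior is symmetric, so mode = mean.
This is the posterior mode — the MAP estimate.

10.707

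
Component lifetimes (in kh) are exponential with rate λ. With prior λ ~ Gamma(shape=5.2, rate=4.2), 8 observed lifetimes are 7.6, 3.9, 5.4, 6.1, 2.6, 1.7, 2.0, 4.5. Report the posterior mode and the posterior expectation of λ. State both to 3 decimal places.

MAP = 0.321, posterior mean = 0.347

Σ times = 33.8. Posterior: Gamma(shape = 5.2+8 = 13.2, rate = 4.2+33.8 = 38.0).
Mode = (α−1)/β = 12.2/38.0 = 0.321.
Mean = α/β = 13.2/38.0 = 0.347.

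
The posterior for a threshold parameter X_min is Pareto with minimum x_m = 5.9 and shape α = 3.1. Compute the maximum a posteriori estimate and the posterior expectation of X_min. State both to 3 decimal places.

The Pareto density is strictly decreasing on [x_m, ∞), so the mode is x_m = 5.900.
Mean = α·x_m/(α−1) = 3.1·5.9/2.1 = 8.710.
The posterior is right-skewed, so the mean exceeds the mode.

X_min_MAP = 5.900, E[X_min|data] = 8.710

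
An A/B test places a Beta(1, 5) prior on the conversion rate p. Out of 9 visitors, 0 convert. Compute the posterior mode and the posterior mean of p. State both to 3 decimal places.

posterior mode = 0.000, posterior mean = 0.067

Posterior: Beta(1+0, 5+9) = Beta(1, 14).
Since α = 1 ≤ 1 and β > 1, the Beta density is monotone decreasing on [0,1]; the mode is at 0.
Mean = 1/(1+14) = 0.067.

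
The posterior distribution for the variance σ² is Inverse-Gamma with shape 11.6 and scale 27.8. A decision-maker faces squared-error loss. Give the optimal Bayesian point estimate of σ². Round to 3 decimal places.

2.623

Mode = β/(α+1) = 27.8/12.6 = 2.206.
Mean = β/(α−1) = 27.8/10.6 = 2.623.
Squared-error loss ⇒ the optimal estimator is the posterior mean.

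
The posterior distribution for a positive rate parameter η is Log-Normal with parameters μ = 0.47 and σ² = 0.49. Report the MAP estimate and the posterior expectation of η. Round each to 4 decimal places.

η_MAP = 0.9802, E[η|data] = 2.0442

Mode = exp(μ − σ²) = exp(-0.02) = 0.9802.
Mean = exp(μ + σ²/2) = exp(0.715) = 2.0442.
Mean > mode: the posterior has a right tail.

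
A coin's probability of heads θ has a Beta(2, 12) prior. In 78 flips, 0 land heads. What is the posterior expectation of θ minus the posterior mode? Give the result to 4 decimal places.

0.0106

Posterior: Beta(2+0, 12+78) = Beta(2, 90).
Mode = (2−1)/(2+90−2) = 1/90 = 0.0111.
Mean = 2/(2+90) = 2/92 = 0.0217.
Difference = 0.0217 − 0.0111 = 0.0106.
The posterior is right-skewed, so the mean exceeds the mode.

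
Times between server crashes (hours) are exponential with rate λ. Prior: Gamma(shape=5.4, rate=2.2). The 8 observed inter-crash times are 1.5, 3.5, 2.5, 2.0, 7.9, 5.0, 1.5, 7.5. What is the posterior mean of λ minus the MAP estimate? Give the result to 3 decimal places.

0.030

Σ times = 31.4. Posterior: Gamma(shape = 5.4+8 = 13.4, rate = 2.2+31.4 = 33.6).
Mode = (α−1)/β = 12.4/33.6 = 0.369.
Mean = α/β = 13.4/33.6 = 0.399.
Difference = 0.399 − 0.369 = 0.030.
The mean is pulled above the mode by the posterior's right skew.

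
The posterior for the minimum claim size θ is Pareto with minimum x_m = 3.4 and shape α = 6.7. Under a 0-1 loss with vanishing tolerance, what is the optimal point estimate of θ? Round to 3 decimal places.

3.400

The Pareto density is strictly decreasing on [x_m, ∞), so the mode is x_m = 3.400.
Mean = α·x_m/(α−1) = 6.7·3.4/5.7 = 3.996.
This is the posterior mode — the MAP estimate.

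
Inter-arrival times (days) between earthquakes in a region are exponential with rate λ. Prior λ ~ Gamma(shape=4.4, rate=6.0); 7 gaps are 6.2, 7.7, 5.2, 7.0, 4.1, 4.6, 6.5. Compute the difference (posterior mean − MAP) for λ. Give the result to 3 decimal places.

0.021

Σ times = 41.3. Posterior: Gamma(shape = 4.4+7 = 11.4, rate = 6.0+41.3 = 47.3).
Mode = (α−1)/β = 10.4/47.3 = 0.220.
Mean = α/β = 11.4/47.3 = 0.241.
Difference = 0.241 − 0.220 = 0.021.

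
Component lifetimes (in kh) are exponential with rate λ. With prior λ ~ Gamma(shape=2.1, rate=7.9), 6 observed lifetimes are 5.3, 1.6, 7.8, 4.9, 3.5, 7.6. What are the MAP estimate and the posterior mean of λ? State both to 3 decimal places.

Σ times = 30.7. Posterior: Gamma(shape = 2.1+6 = 8.1, rate = 7.9+30.7 = 38.6).
Mode = (α−1)/β = 7.1/38.6 = 0.184.
Mean = α/β = 8.1/38.6 = 0.210.
Right-skewed posterior ⇒ mode < mean.

MAP: 0.184. Posterior mean: 0.210.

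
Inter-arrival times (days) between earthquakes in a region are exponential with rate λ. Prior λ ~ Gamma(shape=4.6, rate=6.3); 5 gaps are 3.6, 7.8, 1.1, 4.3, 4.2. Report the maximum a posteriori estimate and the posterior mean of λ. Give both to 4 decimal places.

Σ times = 21.0. Posterior: Gamma(shape = 4.6+5 = 9.6, rate = 6.3+21.0 = 27.3).
Mode = (α−1)/β = 8.6/27.3 = 0.3150.
Mean = α/β = 9.6/27.3 = 0.3516.

λ_MAP = 0.3150, E[λ|data] = 0.3516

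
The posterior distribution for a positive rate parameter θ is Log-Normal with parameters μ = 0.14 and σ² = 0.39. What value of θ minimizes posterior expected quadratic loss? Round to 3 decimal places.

1.398

Mode = exp(μ − σ²) = exp(-0.25) = 0.779.
Mean = exp(μ + σ²/2) = exp(0.335) = 1.398.
Quadratic loss ⇒ the optimal estimator is the posterior mean.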